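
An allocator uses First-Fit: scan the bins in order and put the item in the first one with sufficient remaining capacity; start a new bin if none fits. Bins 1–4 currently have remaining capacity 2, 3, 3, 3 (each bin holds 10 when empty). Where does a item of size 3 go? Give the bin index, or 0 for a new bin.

2

Bins with room: bin 2 (3), bin 3 (3), bin 4 (3).
The first with room is bin 2.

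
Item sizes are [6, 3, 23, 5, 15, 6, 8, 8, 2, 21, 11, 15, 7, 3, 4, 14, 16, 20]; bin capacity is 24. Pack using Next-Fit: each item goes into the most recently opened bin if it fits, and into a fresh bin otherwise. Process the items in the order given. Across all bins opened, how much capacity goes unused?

bin 1: place 6, 18 left
bin 1: place 3, 15 left
bin 2: place 23, 1 left
bin 3: place 5, 19 left
bin 3: place 15, 4 left
bin 4: place 6, 18 left
bin 4: place 8, 10 left
bin 4: place 8, 2 left
bin 4: place 2, 0 left
bin 5: place 21, 3 left
bin 6: place 11, 13 left
bin 7: place 15, 9 left
bin 7: place 7, 2 left
bin 8: place 3, 21 left
bin 8: place 4, 17 left
bin 8: place 14, 3 left
bin 9: place 16, 8 left
bin 10: place 20, 4 left
10 bins × 24 = 240; used 187; unused 53.

53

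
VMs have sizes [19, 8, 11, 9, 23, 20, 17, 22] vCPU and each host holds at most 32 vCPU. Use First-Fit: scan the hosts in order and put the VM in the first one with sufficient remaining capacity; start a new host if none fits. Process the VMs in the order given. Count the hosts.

6 hosts

19 vCPU → host 1 (remaining 13 vCPU)
8 vCPU → host 1 (remaining 5 vCPU)
11 vCPU → host 2 (remaining 21 vCPU)
9 vCPU → host 2 (remaining 12 vCPU)
23 vCPU → host 3 (remaining 9 vCPU)
20 vCPU → host 4 (remaining 12 vCPU)
17 vCPU → host 5 (remaining 15 vCPU)
22 vCPU → host 6 (remaining 10 vCPU)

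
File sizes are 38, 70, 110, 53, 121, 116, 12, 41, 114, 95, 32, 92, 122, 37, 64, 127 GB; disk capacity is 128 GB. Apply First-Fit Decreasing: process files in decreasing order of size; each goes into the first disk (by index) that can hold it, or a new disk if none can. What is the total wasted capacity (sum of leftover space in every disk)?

164

Sorted descending: 127, 122, 121, 116, 114, 110, 95, 92, 70, 64, 53, 41, 38, 37, 32, 12.
127 GB → disk 1 (remaining 1 GB)
122 GB → disk 2 (remaining 6 GB)
121 GB → disk 3 (remaining 7 GB)
116 GB → disk 4 (remaining 12 GB)
114 GB → disk 5 (remaining 14 GB)
110 GB → disk 6 (remaining 18 GB)
95 GB → disk 7 (remaining 33 GB)
92 GB → disk 8 (remaining 36 GB)
70 GB → disk 9 (remaining 58 GB)
64 GB → disk 10 (remaining 64 GB)
53 GB → disk 9 (remaining 5 GB)
41 GB → disk 10 (remaining 23 GB)
38 GB → disk 11 (remaining 90 GB)
37 GB → disk 11 (remaining 53 GB)
32 GB → disk 7 (remaining 1 GB)
12 GB → disk 4 (remaining 0 GB)
11 disks × 128 GB = 1408 GB; used 1244 GB; unused 164 GB.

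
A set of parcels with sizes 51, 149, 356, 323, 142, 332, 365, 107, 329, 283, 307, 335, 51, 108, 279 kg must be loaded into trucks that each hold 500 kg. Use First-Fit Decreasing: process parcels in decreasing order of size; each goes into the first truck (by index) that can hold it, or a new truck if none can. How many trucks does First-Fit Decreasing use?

Sorted descending: 365, 356, 335, 332, 329, 323, 307, 283, 279, 149, 142, 108, 107, 51, 51.
Put 365 kg in truck 1; 135 kg remain.
Put 356 kg in truck 2; 144 kg remain.
Put 335 kg in truck 3; 165 kg remain.
Put 332 kg in truck 4; 168 kg remain.
Put 329 kg in truck 5; 171 kg remain.
Put 323 kg in truck 6; 177 kg remain.
Put 307 kg in truck 7; 193 kg remain.
Put 283 kg in truck 8; 217 kg remain.
Put 279 kg in truck 9; 221 kg remain.
Put 149 kg in truck 3; 16 kg remain.
Put 142 kg in truck 2; 2 kg remain.
Put 108 kg in truck 1; 27 kg remain.
Put 107 kg in truck 4; 61 kg remain.
Put 51 kg in truck 4; 10 kg remain.
Put 51 kg in truck 5; 120 kg remain.

9 trucks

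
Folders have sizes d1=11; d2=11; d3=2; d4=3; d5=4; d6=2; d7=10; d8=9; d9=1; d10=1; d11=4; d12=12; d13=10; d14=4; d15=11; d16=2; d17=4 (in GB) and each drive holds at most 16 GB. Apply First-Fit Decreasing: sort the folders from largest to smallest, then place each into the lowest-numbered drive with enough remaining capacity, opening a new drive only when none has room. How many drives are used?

Sorted descending: 12, 11, 11, 11, 10, 10, 9, 4, 4, 4, 4, 3, 2, 2, 2, 1, 1.
drive 1: place 12 GB, 4 GB left
drive 2: place 11 GB, 5 GB left
drive 3: place 11 GB, 5 GB left
drive 4: place 11 GB, 5 GB left
drive 5: place 10 GB, 6 GB left
drive 6: place 10 GB, 6 GB left
drive 7: place 9 GB, 7 GB left
drive 1: place 4 GB, 0 GB left
drive 2: place 4 GB, 1 GB left
drive 3: place 4 GB, 1 GB left
drive 4: place 4 GB, 1 GB left
drive 5: place 3 GB, 3 GB left
drive 5: place 2 GB, 1 GB left
drive 6: place 2 GB, 4 GB left
drive 6: place 2 GB, 2 GB left
drive 2: place 1 GB, 0 GB left
drive 3: place 1 GB, 0 GB left

7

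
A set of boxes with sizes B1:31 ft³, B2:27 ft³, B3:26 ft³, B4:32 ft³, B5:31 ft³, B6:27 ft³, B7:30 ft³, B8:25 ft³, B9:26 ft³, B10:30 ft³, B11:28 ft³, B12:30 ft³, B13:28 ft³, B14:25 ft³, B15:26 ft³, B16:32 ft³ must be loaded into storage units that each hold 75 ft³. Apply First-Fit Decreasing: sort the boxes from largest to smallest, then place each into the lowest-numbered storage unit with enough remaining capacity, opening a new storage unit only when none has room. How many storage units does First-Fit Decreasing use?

Sorted descending: 32, 32, 31, 31, 30, 30, 30, 28, 28, 27, 27, 26, 26, 26, 25, 25.
Put 32 ft³ in storage unit 1; 43 ft³ remain.
Put 32 ft³ in storage unit 1; 11 ft³ remain.
Put 31 ft³ in storage unit 2; 44 ft³ remain.
Put 31 ft³ in storage unit 2; 13 ft³ remain.
Put 30 ft³ in storage unit 3; 45 ft³ remain.
Put 30 ft³ in storage unit 3; 15 ft³ remain.
Put 30 ft³ in storage unit 4; 45 ft³ remain.
Put 28 ft³ in storage unit 4; 17 ft³ remain.
Put 28 ft³ in storage unit 5; 47 ft³ remain.
Put 27 ft³ in storage unit 5; 20 ft³ remain.
Put 27 ft³ in storage unit 6; 48 ft³ remain.
Put 26 ft³ in storage unit 6; 22 ft³ remain.
Put 26 ft³ in storage unit 7; 49 ft³ remain.
Put 26 ft³ in storage unit 7; 23 ft³ remain.
Put 25 ft³ in storage unit 8; 50 ft³ remain.
Put 25 ft³ in storage unit 8; 25 ft³ remain.

8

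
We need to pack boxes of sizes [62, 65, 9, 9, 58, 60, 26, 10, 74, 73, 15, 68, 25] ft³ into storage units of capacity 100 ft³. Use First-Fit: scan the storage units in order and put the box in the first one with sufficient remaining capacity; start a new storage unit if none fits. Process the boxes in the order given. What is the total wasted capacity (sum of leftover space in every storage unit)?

146

storage unit 1: place 62 ft³, 38 ft³ left
storage unit 2: place 65 ft³, 35 ft³ left
storage unit 1: place 9 ft³, 29 ft³ left
storage unit 1: place 9 ft³, 20 ft³ left
storage unit 3: place 58 ft³, 42 ft³ left
storage unit 4: place 60 ft³, 40 ft³ left
storage unit 2: place 26 ft³, 9 ft³ left
storage unit 1: place 10 ft³, 10 ft³ left
storage unit 5: place 74 ft³, 26 ft³ left
storage unit 6: place 73 ft³, 27 ft³ left
storage unit 3: place 15 ft³, 27 ft³ left
storage unit 7: place 68 ft³, 32 ft³ left
storage unit 3: place 25 ft³, 2 ft³ left
7 storage units × 100 ft³ = 700 ft³; used 554 ft³; unused 146 ft³.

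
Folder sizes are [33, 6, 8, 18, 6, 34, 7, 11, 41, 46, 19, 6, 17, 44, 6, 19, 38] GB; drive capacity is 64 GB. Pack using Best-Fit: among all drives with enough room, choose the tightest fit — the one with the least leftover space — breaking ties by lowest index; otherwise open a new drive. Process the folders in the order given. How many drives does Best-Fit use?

6

33 GB → drive 1 (remaining 31 GB)
6 GB → drive 1 (remaining 25 GB)
8 GB → drive 1 (remaining 17 GB)
18 GB → drive 2 (remaining 46 GB)
6 GB → drive 1 (remaining 11 GB)
34 GB → drive 2 (remaining 12 GB)
7 GB → drive 1 (remaining 4 GB)
11 GB → drive 2 (remaining 1 GB)
41 GB → drive 3 (remaining 23 GB)
46 GB → drive 4 (remaining 18 GB)
19 GB → drive 3 (remaining 4 GB)
6 GB → drive 4 (remaining 12 GB)
17 GB → drive 5 (remaining 47 GB)
44 GB → drive 5 (remaining 3 GB)
6 GB → drive 4 (remaining 6 GB)
19 GB → drive 6 (remaining 45 GB)
38 GB → drive 6 (remaining 7 GB)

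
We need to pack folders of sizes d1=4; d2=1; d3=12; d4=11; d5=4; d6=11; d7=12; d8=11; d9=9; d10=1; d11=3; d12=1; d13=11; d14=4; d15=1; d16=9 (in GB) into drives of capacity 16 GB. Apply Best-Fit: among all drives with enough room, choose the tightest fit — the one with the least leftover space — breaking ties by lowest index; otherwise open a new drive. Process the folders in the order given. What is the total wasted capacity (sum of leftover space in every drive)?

23

d1 (4 GB) → drive 1 (remaining 12 GB)
d2 (1 GB) → drive 1 (remaining 11 GB)
d3 (12 GB) → drive 2 (remaining 4 GB)
d4 (11 GB) → drive 1 (remaining 0 GB)
d5 (4 GB) → drive 2 (remaining 0 GB)
d6 (11 GB) → drive 3 (remaining 5 GB)
d7 (12 GB) → drive 4 (remaining 4 GB)
d8 (11 GB) → drive 5 (remaining 5 GB)
d9 (9 GB) → drive 6 (remaining 7 GB)
d10 (1 GB) → drive 4 (remaining 3 GB)
d11 (3 GB) → drive 4 (remaining 0 GB)
d12 (1 GB) → drive 3 (remaining 4 GB)
d13 (11 GB) → drive 7 (remaining 5 GB)
d14 (4 GB) → drive 3 (remaining 0 GB)
d15 (1 GB) → drive 5 (remaining 4 GB)
d16 (9 GB) → drive 8 (remaining 7 GB)
8 drives × 16 GB = 128 GB; used 105 GB; unused 23 GB.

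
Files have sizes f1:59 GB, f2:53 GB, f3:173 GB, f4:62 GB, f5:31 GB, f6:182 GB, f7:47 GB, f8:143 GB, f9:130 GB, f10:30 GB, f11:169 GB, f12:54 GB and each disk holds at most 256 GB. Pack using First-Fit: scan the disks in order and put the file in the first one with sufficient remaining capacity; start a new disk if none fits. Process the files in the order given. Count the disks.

Put f1 (59 GB) in disk 1; 197 GB remain.
Put f2 (53 GB) in disk 1; 144 GB remain.
Put f3 (173 GB) in disk 2; 83 GB remain.
Put f4 (62 GB) in disk 1; 82 GB remain.
Put f5 (31 GB) in disk 1; 51 GB remain.
Put f6 (182 GB) in disk 3; 74 GB remain.
Put f7 (47 GB) in disk 1; 4 GB remain.
Put f8 (143 GB) in disk 4; 113 GB remain.
Put f9 (130 GB) in disk 5; 126 GB remain.
Put f10 (30 GB) in disk 2; 53 GB remain.
Put f11 (169 GB) in disk 6; 87 GB remain.
Put f12 (54 GB) in disk 3; 20 GB remain.

6 disks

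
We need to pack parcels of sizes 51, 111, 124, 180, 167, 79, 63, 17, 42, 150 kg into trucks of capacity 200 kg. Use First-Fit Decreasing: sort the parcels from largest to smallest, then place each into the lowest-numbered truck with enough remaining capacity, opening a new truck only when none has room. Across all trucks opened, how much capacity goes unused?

Sorted descending: 180, 167, 150, 124, 111, 79, 63, 51, 42, 17.
Put 180 kg in truck 1; 20 kg remain.
Put 167 kg in truck 2; 33 kg remain.
Put 150 kg in truck 3; 50 kg remain.
Put 124 kg in truck 4; 76 kg remain.
Put 111 kg in truck 5; 89 kg remain.
Put 79 kg in truck 5; 10 kg remain.
Put 63 kg in truck 4; 13 kg remain.
Put 51 kg in truck 6; 149 kg remain.
Put 42 kg in truck 3; 8 kg remain.
Put 17 kg in truck 1; 3 kg remain.
6 trucks × 200 kg = 1200 kg; used 984 kg; unused 216 kg.

216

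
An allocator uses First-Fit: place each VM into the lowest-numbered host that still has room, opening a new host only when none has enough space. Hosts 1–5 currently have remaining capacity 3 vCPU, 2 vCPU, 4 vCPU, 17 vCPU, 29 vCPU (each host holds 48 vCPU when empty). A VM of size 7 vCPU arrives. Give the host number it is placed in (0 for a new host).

4

Hosts with room: host 4 (17 vCPU), host 5 (29 vCPU).
The first with room is host 4.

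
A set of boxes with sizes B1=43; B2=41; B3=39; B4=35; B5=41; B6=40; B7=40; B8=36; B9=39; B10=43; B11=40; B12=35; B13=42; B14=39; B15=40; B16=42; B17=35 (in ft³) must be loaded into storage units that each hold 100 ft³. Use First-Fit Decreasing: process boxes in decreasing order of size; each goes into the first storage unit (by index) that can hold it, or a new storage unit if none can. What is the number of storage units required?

Sorted descending: 43, 43, 42, 42, 41, 41, 40, 40, 40, 40, 39, 39, 39, 36, 35, 35, 35.
storage unit 1: place 43 ft³, 57 ft³ left
storage unit 1: place 43 ft³, 14 ft³ left
storage unit 2: place 42 ft³, 58 ft³ left
storage unit 2: place 42 ft³, 16 ft³ left
storage unit 3: place 41 ft³, 59 ft³ left
storage unit 3: place 41 ft³, 18 ft³ left
storage unit 4: place 40 ft³, 60 ft³ left
storage unit 4: place 40 ft³, 20 ft³ left
storage unit 5: place 40 ft³, 60 ft³ left
storage unit 5: place 40 ft³, 20 ft³ left
storage unit 6: place 39 ft³, 61 ft³ left
storage unit 6: place 39 ft³, 22 ft³ left
storage unit 7: place 39 ft³, 61 ft³ left
storage unit 7: place 36 ft³, 25 ft³ left
storage unit 8: place 35 ft³, 65 ft³ left
storage unit 8: place 35 ft³, 30 ft³ left
storage unit 9: place 35 ft³, 65 ft³ left

9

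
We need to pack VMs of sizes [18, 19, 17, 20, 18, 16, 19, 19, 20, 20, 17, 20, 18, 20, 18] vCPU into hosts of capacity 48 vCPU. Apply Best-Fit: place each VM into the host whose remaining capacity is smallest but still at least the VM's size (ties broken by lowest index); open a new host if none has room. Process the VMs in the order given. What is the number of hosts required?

host 1: place 18 vCPU, 30 vCPU left
host 1: place 19 vCPU, 11 vCPU left
host 2: place 17 vCPU, 31 vCPU left
host 2: place 20 vCPU, 11 vCPU left
host 3: place 18 vCPU, 30 vCPU left
host 3: place 16 vCPU, 14 vCPU left
host 4: place 19 vCPU, 29 vCPU left
host 4: place 19 vCPU, 10 vCPU left
host 5: place 20 vCPU, 28 vCPU left
host 5: place 20 vCPU, 8 vCPU left
host 6: place 17 vCPU, 31 vCPU left
host 6: place 20 vCPU, 11 vCPU left
host 7: place 18 vCPU, 30 vCPU left
host 7: place 20 vCPU, 10 vCPU left
host 8: place 18 vCPU, 30 vCPU left
Final hosts: [18,19] [17,20] [18,16] [19,19] [20,20] [17,20] [18,20] [18].

8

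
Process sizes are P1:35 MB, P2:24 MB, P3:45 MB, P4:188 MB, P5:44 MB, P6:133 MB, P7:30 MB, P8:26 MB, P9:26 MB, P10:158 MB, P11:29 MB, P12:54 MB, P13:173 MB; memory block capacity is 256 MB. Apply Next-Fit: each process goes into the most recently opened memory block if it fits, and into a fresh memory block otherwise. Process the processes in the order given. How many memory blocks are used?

P1 (35 MB) → memory block 1 (remaining 221 MB)
P2 (24 MB) → memory block 1 (remaining 197 MB)
P3 (45 MB) → memory block 1 (remaining 152 MB)
P4 (188 MB) → memory block 2 (remaining 68 MB)
P5 (44 MB) → memory block 2 (remaining 24 MB)
P6 (133 MB) → memory block 3 (remaining 123 MB)
P7 (30 MB) → memory block 3 (remaining 93 MB)
P8 (26 MB) → memory block 3 (remaining 67 MB)
P9 (26 MB) → memory block 3 (remaining 41 MB)
P10 (158 MB) → memory block 4 (remaining 98 MB)
P11 (29 MB) → memory block 4 (remaining 69 MB)
P12 (54 MB) → memory block 4 (remaining 15 MB)
P13 (173 MB) → memory block 5 (remaining 83 MB)
Final memory blocks: [35,24,45] [188,44] [133,30,26,26] [158,29,54] [173].

5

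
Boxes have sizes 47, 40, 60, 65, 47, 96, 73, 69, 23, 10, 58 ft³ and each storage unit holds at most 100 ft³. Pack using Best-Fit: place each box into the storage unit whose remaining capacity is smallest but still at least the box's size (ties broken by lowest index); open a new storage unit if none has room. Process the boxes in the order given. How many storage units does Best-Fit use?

Put 47 ft³ in storage unit 1; 53 ft³ remain.
Put 40 ft³ in storage unit 1; 13 ft³ remain.
Put 60 ft³ in storage unit 2; 40 ft³ remain.
Put 65 ft³ in storage unit 3; 35 ft³ remain.
Put 47 ft³ in storage unit 4; 53 ft³ remain.
Put 96 ft³ in storage unit 5; 4 ft³ remain.
Put 73 ft³ in storage unit 6; 27 ft³ remain.
Put 69 ft³ in storage unit 7; 31 ft³ remain.
Put 23 ft³ in storage unit 6; 4 ft³ remain.
Put 10 ft³ in storage unit 1; 3 ft³ remain.
Put 58 ft³ in storage unit 8; 42 ft³ remain.
Final storage units: [47,40,10] [60] [65] [47] [96] [73,23] [69] [58].

8 storage units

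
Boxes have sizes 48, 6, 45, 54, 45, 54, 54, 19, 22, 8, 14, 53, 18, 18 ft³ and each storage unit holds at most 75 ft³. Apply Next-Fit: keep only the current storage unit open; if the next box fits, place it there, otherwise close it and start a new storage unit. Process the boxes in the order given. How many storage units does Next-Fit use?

48 ft³ → storage unit 1 (remaining 27 ft³)
6 ft³ → storage unit 1 (remaining 21 ft³)
45 ft³ → storage unit 2 (remaining 30 ft³)
54 ft³ → storage unit 3 (remaining 21 ft³)
45 ft³ → storage unit 4 (remaining 30 ft³)
54 ft³ → storage unit 5 (remaining 21 ft³)
54 ft³ → storage unit 6 (remaining 21 ft³)
19 ft³ → storage unit 6 (remaining 2 ft³)
22 ft³ → storage unit 7 (remaining 53 ft³)
8 ft³ → storage unit 7 (remaining 45 ft³)
14 ft³ → storage unit 7 (remaining 31 ft³)
53 ft³ → storage unit 8 (remaining 22 ft³)
18 ft³ → storage unit 8 (remaining 4 ft³)
18 ft³ → storage unit 9 (remaining 57 ft³)

9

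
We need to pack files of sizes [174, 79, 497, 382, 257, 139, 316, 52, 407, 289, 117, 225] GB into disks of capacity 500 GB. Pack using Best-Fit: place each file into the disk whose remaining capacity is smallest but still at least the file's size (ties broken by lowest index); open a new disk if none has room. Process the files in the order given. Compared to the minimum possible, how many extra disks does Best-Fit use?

1

Best-Fit: [174,79,225] [497] [382,117] [257,139,52] [316] [407] [289] → 7 disks.
Total size 2934 GB; any packing needs at least ⌈2934/500⌉ = 6 disks.
An optimal packing achieves that bound: [497] [407,79] [382,117] [316,174] [289,139,52] [257,225] → 6 disks.
Excess: 7 − 6 = 1.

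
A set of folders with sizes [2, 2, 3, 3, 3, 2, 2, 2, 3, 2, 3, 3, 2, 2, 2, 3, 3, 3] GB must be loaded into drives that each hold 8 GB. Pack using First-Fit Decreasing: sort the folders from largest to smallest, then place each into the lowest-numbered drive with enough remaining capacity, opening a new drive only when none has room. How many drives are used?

Sorted descending: 3, 3, 3, 3, 3, 3, 3, 3, 3, 2, 2, 2, 2, 2, 2, 2, 2, 2.
Put 3 GB in drive 1; 5 GB remain.
Put 3 GB in drive 1; 2 GB remain.
Put 3 GB in drive 2; 5 GB remain.
Put 3 GB in drive 2; 2 GB remain.
Put 3 GB in drive 3; 5 GB remain.
Put 3 GB in drive 3; 2 GB remain.
Put 3 GB in drive 4; 5 GB remain.
Put 3 GB in drive 4; 2 GB remain.
Put 3 GB in drive 5; 5 GB remain.
Put 2 GB in drive 1; 0 GB remain.
Put 2 GB in drive 2; 0 GB remain.
Put 2 GB in drive 3; 0 GB remain.
Put 2 GB in drive 4; 0 GB remain.
Put 2 GB in drive 5; 3 GB remain.
Put 2 GB in drive 5; 1 GB remain.
Put 2 GB in drive 6; 6 GB remain.
Put 2 GB in drive 6; 4 GB remain.
Put 2 GB in drive 6; 2 GB remain.
Final drives: [3,3,2] [3,3,2] [3,3,2] [3,3,2] [3,2,2] [2,2,2].

6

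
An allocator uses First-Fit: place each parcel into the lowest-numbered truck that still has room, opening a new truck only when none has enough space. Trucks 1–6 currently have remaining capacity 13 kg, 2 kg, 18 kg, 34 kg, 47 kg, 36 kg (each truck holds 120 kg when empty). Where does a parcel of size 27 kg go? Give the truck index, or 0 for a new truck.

4

Trucks with room: truck 4 (34 kg), truck 5 (47 kg), truck 6 (36 kg).
The first with room is truck 4.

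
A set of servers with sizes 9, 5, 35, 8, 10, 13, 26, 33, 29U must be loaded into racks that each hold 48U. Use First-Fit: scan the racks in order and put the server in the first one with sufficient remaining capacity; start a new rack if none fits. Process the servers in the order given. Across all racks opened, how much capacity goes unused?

72

rack 1: place 9U, 39U left
rack 1: place 5U, 34U left
rack 2: place 35U, 13U left
rack 1: place 8U, 26U left
rack 1: place 10U, 16U left
rack 1: place 13U, 3U left
rack 3: place 26U, 22U left
rack 4: place 33U, 15U left
rack 5: place 29U, 19U left
5 racks × 48U = 240U; used 168U; unused 72U.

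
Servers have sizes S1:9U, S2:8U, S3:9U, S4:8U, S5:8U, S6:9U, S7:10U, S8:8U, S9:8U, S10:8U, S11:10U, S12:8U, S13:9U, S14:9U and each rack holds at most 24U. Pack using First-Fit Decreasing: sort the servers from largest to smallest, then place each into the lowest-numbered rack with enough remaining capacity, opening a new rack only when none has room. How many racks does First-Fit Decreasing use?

6

Sorted descending: 10, 10, 9, 9, 9, 9, 9, 8, 8, 8, 8, 8, 8, 8.
Put 10U in rack 1; 14U remain.
Put 10U in rack 1; 4U remain.
Put 9U in rack 2; 15U remain.
Put 9U in rack 2; 6U remain.
Put 9U in rack 3; 15U remain.
Put 9U in rack 3; 6U remain.
Put 9U in rack 4; 15U remain.
Put 8U in rack 4; 7U remain.
Put 8U in rack 5; 16U remain.
Put 8U in rack 5; 8U remain.
Put 8U in rack 5; 0U remain.
Put 8U in rack 6; 16U remain.
Put 8U in rack 6; 8U remain.
Put 8U in rack 6; 0U remain.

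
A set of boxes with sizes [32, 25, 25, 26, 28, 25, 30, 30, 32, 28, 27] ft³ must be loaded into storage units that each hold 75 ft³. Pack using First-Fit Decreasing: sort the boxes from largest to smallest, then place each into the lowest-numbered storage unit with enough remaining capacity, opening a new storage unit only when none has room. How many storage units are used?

5

Sorted descending: 32, 32, 30, 30, 28, 28, 27, 26, 25, 25, 25.
32 ft³ → storage unit 1 (remaining 43 ft³)
32 ft³ → storage unit 1 (remaining 11 ft³)
30 ft³ → storage unit 2 (remaining 45 ft³)
30 ft³ → storage unit 2 (remaining 15 ft³)
28 ft³ → storage unit 3 (remaining 47 ft³)
28 ft³ → storage unit 3 (remaining 19 ft³)
27 ft³ → storage unit 4 (remaining 48 ft³)
26 ft³ → storage unit 4 (remaining 22 ft³)
25 ft³ → storage unit 5 (remaining 50 ft³)
25 ft³ → storage unit 5 (remaining 25 ft³)
25 ft³ → storage unit 5 (remaining 0 ft³)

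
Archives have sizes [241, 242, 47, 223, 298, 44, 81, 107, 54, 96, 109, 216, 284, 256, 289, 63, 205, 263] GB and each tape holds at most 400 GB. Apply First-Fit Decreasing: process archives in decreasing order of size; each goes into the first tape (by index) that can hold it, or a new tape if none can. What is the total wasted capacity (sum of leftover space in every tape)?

Sorted descending: 298, 289, 284, 263, 256, 242, 241, 223, 216, 205, 109, 107, 96, 81, 63, 54, 47, 44.
tape 1: place 298 GB, 102 GB left
tape 2: place 289 GB, 111 GB left
tape 3: place 284 GB, 116 GB left
tape 4: place 263 GB, 137 GB left
tape 5: place 256 GB, 144 GB left
tape 6: place 242 GB, 158 GB left
tape 7: place 241 GB, 159 GB left
tape 8: place 223 GB, 177 GB left
tape 9: place 216 GB, 184 GB left
tape 10: place 205 GB, 195 GB left
tape 2: place 109 GB, 2 GB left
tape 3: place 107 GB, 9 GB left
tape 1: place 96 GB, 6 GB left
tape 4: place 81 GB, 56 GB left
tape 5: place 63 GB, 81 GB left
tape 4: place 54 GB, 2 GB left
tape 5: place 47 GB, 34 GB left
tape 6: place 44 GB, 114 GB left
10 tapes × 400 GB = 4000 GB; used 3118 GB; unused 882 GB.

882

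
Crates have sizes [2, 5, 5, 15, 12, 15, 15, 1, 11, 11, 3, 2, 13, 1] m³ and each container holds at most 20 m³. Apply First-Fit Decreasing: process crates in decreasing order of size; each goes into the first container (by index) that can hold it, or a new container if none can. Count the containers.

7

Sorted descending: 15, 15, 15, 13, 12, 11, 11, 5, 5, 3, 2, 2, 1, 1.
container 1: place 15 m³, 5 m³ left
container 2: place 15 m³, 5 m³ left
container 3: place 15 m³, 5 m³ left
container 4: place 13 m³, 7 m³ left
container 5: place 12 m³, 8 m³ left
container 6: place 11 m³, 9 m³ left
container 7: place 11 m³, 9 m³ left
container 1: place 5 m³, 0 m³ left
container 2: place 5 m³, 0 m³ left
container 3: place 3 m³, 2 m³ left
container 3: place 2 m³, 0 m³ left
container 4: place 2 m³, 5 m³ left
container 4: place 1 m³, 4 m³ left
container 4: place 1 m³, 3 m³ left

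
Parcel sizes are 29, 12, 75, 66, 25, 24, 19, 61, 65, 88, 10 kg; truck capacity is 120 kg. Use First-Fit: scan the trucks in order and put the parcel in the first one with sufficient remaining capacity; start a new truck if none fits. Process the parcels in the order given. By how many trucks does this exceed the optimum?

0

First-Fit: [29,12,75] [66,25,24] [19,61,10] [65] [88] → 5 trucks.
5 parcels exceed 60 kg (half the capacity), and no two of those can share a truck, so at least 5 trucks are needed.
So 5 is already optimal.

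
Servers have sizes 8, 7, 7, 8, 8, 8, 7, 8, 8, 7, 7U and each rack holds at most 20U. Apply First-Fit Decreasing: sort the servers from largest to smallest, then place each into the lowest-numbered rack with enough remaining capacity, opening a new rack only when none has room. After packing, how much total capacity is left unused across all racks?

37

Sorted descending: 8, 8, 8, 8, 8, 8, 7, 7, 7, 7, 7.
rack 1: place 8U, 12U left
rack 1: place 8U, 4U left
rack 2: place 8U, 12U left
rack 2: place 8U, 4U left
rack 3: place 8U, 12U left
rack 3: place 8U, 4U left
rack 4: place 7U, 13U left
rack 4: place 7U, 6U left
rack 5: place 7U, 13U left
rack 5: place 7U, 6U left
rack 6: place 7U, 13U left
6 racks × 20U = 120U; used 83U; unused 37U.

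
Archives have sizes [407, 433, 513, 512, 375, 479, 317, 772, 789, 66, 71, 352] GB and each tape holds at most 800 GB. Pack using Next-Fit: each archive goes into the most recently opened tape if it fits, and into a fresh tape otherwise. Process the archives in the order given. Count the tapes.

407 GB → tape 1 (remaining 393 GB)
433 GB → tape 2 (remaining 367 GB)
513 GB → tape 3 (remaining 287 GB)
512 GB → tape 4 (remaining 288 GB)
375 GB → tape 5 (remaining 425 GB)
479 GB → tape 6 (remaining 321 GB)
317 GB → tape 6 (remaining 4 GB)
772 GB → tape 7 (remaining 28 GB)
789 GB → tape 8 (remaining 11 GB)
66 GB → tape 9 (remaining 734 GB)
71 GB → tape 9 (remaining 663 GB)
352 GB → tape 9 (remaining 311 GB)
Final tapes: [407] [433] [513] [512] [375] [479,317] [772] [789] [66,71,352].

9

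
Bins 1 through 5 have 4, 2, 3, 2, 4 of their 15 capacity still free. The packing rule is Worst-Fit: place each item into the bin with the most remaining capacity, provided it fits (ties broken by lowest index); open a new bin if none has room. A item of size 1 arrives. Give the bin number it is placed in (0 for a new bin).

Bins with room: bin 1 (4), bin 2 (2), bin 3 (3), bin 4 (2), bin 5 (4).
Most room is bin 1 with 4 free.

1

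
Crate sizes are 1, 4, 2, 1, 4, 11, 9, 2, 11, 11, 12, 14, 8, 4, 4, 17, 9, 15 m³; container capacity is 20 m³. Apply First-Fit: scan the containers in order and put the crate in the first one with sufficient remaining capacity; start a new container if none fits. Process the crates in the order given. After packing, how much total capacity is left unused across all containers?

41

container 1: place 1 m³, 19 m³ left
container 1: place 4 m³, 15 m³ left
container 1: place 2 m³, 13 m³ left
container 1: place 1 m³, 12 m³ left
container 1: place 4 m³, 8 m³ left
container 2: place 11 m³, 9 m³ left
container 2: place 9 m³, 0 m³ left
container 1: place 2 m³, 6 m³ left
container 3: place 11 m³, 9 m³ left
container 4: place 11 m³, 9 m³ left
container 5: place 12 m³, 8 m³ left
container 6: place 14 m³, 6 m³ left
container 3: place 8 m³, 1 m³ left
container 1: place 4 m³, 2 m³ left
container 4: place 4 m³, 5 m³ left
container 7: place 17 m³, 3 m³ left
container 8: place 9 m³, 11 m³ left
container 9: place 15 m³, 5 m³ left
9 containers × 20 m³ = 180 m³; used 139 m³; unused 41 m³.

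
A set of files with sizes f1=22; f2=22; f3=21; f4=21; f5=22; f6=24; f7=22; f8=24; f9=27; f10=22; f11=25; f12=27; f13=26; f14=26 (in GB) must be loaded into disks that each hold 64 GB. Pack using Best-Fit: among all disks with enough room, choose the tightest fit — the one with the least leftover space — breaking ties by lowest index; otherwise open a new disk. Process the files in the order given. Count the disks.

disk 1: place f1 (22 GB), 42 GB left
disk 1: place f2 (22 GB), 20 GB left
disk 2: place f3 (21 GB), 43 GB left
disk 2: place f4 (21 GB), 22 GB left
disk 2: place f5 (22 GB), 0 GB left
disk 3: place f6 (24 GB), 40 GB left
disk 3: place f7 (22 GB), 18 GB left
disk 4: place f8 (24 GB), 40 GB left
disk 4: place f9 (27 GB), 13 GB left
disk 5: place f10 (22 GB), 42 GB left
disk 5: place f11 (25 GB), 17 GB left
disk 6: place f12 (27 GB), 37 GB left
disk 6: place f13 (26 GB), 11 GB left
disk 7: place f14 (26 GB), 38 GB left

7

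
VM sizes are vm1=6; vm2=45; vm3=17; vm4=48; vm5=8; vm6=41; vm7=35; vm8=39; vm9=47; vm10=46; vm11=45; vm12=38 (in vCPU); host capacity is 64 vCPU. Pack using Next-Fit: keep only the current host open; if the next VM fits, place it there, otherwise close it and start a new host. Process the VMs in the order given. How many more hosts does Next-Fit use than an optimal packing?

1

Next-Fit: [6,45] [17] [48,8] [41] [35] [39] [47] [46] [45] [38] → 10 hosts.
9 VMs exceed 32 vCPU (half the capacity), and no two of those can share a host, so at least 9 hosts are needed.
An optimal packing achieves that bound: [48,8,6] [47,17] [46] [45] [45] [41] [39] [38] [35] → 9 hosts.
Excess: 10 − 9 = 1.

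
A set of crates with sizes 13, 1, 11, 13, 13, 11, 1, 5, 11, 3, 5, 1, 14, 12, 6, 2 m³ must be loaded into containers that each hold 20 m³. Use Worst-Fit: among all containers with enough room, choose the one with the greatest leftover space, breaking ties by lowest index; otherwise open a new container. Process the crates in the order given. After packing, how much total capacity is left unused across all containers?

38

Put 13 m³ in container 1; 7 m³ remain.
Put 1 m³ in container 1; 6 m³ remain.
Put 11 m³ in container 2; 9 m³ remain.
Put 13 m³ in container 3; 7 m³ remain.
Put 13 m³ in container 4; 7 m³ remain.
Put 11 m³ in container 5; 9 m³ remain.
Put 1 m³ in container 2; 8 m³ remain.
Put 5 m³ in container 5; 4 m³ remain.
Put 11 m³ in container 6; 9 m³ remain.
Put 3 m³ in container 6; 6 m³ remain.
Put 5 m³ in container 2; 3 m³ remain.
Put 1 m³ in container 3; 6 m³ remain.
Put 14 m³ in container 7; 6 m³ remain.
Put 12 m³ in container 8; 8 m³ remain.
Put 6 m³ in container 8; 2 m³ remain.
Put 2 m³ in container 4; 5 m³ remain.
8 containers × 20 m³ = 160 m³; used 122 m³; unused 38 m³.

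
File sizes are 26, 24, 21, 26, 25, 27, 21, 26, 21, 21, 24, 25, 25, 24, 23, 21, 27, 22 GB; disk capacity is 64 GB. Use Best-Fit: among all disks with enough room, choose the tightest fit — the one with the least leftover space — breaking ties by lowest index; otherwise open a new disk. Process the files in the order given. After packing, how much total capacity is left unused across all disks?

147

26 GB → disk 1 (remaining 38 GB)
24 GB → disk 1 (remaining 14 GB)
21 GB → disk 2 (remaining 43 GB)
26 GB → disk 2 (remaining 17 GB)
25 GB → disk 3 (remaining 39 GB)
27 GB → disk 3 (remaining 12 GB)
21 GB → disk 4 (remaining 43 GB)
26 GB → disk 4 (remaining 17 GB)
21 GB → disk 5 (remaining 43 GB)
21 GB → disk 5 (remaining 22 GB)
24 GB → disk 6 (remaining 40 GB)
25 GB → disk 6 (remaining 15 GB)
25 GB → disk 7 (remaining 39 GB)
24 GB → disk 7 (remaining 15 GB)
23 GB → disk 8 (remaining 41 GB)
21 GB → disk 5 (remaining 1 GB)
27 GB → disk 8 (remaining 14 GB)
22 GB → disk 9 (remaining 42 GB)
9 disks × 64 GB = 576 GB; used 429 GB; unused 147 GB.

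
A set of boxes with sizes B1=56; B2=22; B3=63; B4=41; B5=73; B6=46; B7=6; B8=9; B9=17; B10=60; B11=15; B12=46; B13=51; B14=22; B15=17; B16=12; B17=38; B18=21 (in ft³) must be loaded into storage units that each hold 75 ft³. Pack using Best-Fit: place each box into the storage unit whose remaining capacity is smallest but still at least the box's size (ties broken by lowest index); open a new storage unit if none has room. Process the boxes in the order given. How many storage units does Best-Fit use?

Put B1 (56 ft³) in storage unit 1; 19 ft³ remain.
Put B2 (22 ft³) in storage unit 2; 53 ft³ remain.
Put B3 (63 ft³) in storage unit 3; 12 ft³ remain.
Put B4 (41 ft³) in storage unit 2; 12 ft³ remain.
Put B5 (73 ft³) in storage unit 4; 2 ft³ remain.
Put B6 (46 ft³) in storage unit 5; 29 ft³ remain.
Put B7 (6 ft³) in storage unit 2; 6 ft³ remain.
Put B8 (9 ft³) in storage unit 3; 3 ft³ remain.
Put B9 (17 ft³) in storage unit 1; 2 ft³ remain.
Put B10 (60 ft³) in storage unit 6; 15 ft³ remain.
Put B11 (15 ft³) in storage unit 6; 0 ft³ remain.
Put B12 (46 ft³) in storage unit 7; 29 ft³ remain.
Put B13 (51 ft³) in storage unit 8; 24 ft³ remain.
Put B14 (22 ft³) in storage unit 8; 2 ft³ remain.
Put B15 (17 ft³) in storage unit 5; 12 ft³ remain.
Put B16 (12 ft³) in storage unit 5; 0 ft³ remain.
Put B17 (38 ft³) in storage unit 9; 37 ft³ remain.
Put B18 (21 ft³) in storage unit 7; 8 ft³ remain.

9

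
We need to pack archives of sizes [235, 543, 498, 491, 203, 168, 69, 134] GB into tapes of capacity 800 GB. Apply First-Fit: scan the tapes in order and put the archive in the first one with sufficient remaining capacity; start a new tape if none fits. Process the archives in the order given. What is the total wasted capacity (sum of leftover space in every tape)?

59

Put 235 GB in tape 1; 565 GB remain.
Put 543 GB in tape 1; 22 GB remain.
Put 498 GB in tape 2; 302 GB remain.
Put 491 GB in tape 3; 309 GB remain.
Put 203 GB in tape 2; 99 GB remain.
Put 168 GB in tape 3; 141 GB remain.
Put 69 GB in tape 2; 30 GB remain.
Put 134 GB in tape 3; 7 GB remain.
3 tapes × 800 GB = 2400 GB; used 2341 GB; unused 59 GB.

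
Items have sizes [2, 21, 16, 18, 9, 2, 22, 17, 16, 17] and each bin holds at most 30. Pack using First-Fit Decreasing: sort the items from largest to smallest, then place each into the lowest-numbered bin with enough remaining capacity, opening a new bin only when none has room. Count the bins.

7

Sorted descending: 22, 21, 18, 17, 17, 16, 16, 9, 2, 2.
bin 1: place 22, 8 left
bin 2: place 21, 9 left
bin 3: place 18, 12 left
bin 4: place 17, 13 left
bin 5: place 17, 13 left
bin 6: place 16, 14 left
bin 7: place 16, 14 left
bin 2: place 9, 0 left
bin 1: place 2, 6 left
bin 1: place 2, 4 left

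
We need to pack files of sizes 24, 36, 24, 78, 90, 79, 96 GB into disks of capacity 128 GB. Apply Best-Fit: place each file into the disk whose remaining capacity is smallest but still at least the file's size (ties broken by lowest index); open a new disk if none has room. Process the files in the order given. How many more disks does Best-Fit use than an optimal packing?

Best-Fit: [24,36,24] [78] [90] [79] [96] → 5 disks.
Total size 427 GB; any packing needs at least ⌈427/128⌉ = 4 disks.
An optimal packing achieves that bound: [96,24] [90,36] [79,24] [78] → 4 disks.
Excess: 5 − 4 = 1.

1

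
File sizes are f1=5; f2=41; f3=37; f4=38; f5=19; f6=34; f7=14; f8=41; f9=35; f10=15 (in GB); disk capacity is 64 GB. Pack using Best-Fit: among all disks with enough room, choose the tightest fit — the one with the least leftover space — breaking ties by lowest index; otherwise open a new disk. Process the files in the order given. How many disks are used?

6

f1 (5 GB) → disk 1 (remaining 59 GB)
f2 (41 GB) → disk 1 (remaining 18 GB)
f3 (37 GB) → disk 2 (remaining 27 GB)
f4 (38 GB) → disk 3 (remaining 26 GB)
f5 (19 GB) → disk 3 (remaining 7 GB)
f6 (34 GB) → disk 4 (remaining 30 GB)
f7 (14 GB) → disk 1 (remaining 4 GB)
f8 (41 GB) → disk 5 (remaining 23 GB)
f9 (35 GB) → disk 6 (remaining 29 GB)
f10 (15 GB) → disk 5 (remaining 8 GB)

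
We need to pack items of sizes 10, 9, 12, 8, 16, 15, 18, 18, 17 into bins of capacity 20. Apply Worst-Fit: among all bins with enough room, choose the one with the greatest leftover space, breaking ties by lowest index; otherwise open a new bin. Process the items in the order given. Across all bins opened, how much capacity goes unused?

bin 1: place 10, 10 left
bin 1: place 9, 1 left
bin 2: place 12, 8 left
bin 2: place 8, 0 left
bin 3: place 16, 4 left
bin 4: place 15, 5 left
bin 5: place 18, 2 left
bin 6: place 18, 2 left
bin 7: place 17, 3 left
7 bins × 20 = 140; used 123; unused 17.

17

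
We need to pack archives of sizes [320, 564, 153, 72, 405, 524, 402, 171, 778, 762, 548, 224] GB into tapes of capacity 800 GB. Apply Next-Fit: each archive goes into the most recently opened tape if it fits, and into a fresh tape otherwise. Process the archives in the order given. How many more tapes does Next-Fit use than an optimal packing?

1

Next-Fit: [320] [564,153,72] [405] [524] [402,171] [778] [762] [548,224] → 8 tapes.
Total size 4923 GB; any packing needs at least ⌈4923/800⌉ = 7 tapes.
An optimal packing achieves that bound: [778] [762] [564,224] [548,171,72] [524,153] [405,320] [402] → 7 tapes.
Excess: 8 − 7 = 1.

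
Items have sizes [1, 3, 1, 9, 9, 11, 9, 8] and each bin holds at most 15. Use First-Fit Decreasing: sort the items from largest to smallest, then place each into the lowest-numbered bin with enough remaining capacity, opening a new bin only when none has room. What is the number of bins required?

Sorted descending: 11, 9, 9, 9, 8, 3, 1, 1.
11 → bin 1 (remaining 4)
9 → bin 2 (remaining 6)
9 → bin 3 (remaining 6)
9 → bin 4 (remaining 6)
8 → bin 5 (remaining 7)
3 → bin 1 (remaining 1)
1 → bin 1 (remaining 0)
1 → bin 2 (remaining 5)
Final bins: [11,3,1] [9,1] [9] [9] [8].

5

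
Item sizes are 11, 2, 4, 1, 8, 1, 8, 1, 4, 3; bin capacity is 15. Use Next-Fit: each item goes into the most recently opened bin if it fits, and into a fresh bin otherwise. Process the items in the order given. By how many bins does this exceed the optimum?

1

Next-Fit: [11,2] [4,1,8,1] [8,1,4] [3] → 4 bins.
Total size 43; any packing needs at least ⌈43/15⌉ = 3 bins.
An optimal packing achieves that bound: [11,4] [8,4,3] [8,2,1,1,1] → 3 bins.
Excess: 4 − 3 = 1.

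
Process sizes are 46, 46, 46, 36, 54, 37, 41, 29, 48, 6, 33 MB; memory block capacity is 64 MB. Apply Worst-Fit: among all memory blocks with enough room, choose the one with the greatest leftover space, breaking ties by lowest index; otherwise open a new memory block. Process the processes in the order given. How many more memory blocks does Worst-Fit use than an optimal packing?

1

Worst-Fit: [46] [46] [46] [36] [54] [37] [41] [29,6] [48] [33] → 10 memory blocks.
9 processes exceed 32 MB (half the capacity), and no two of those can share a memory block, so at least 9 memory blocks are needed.
An optimal packing achieves that bound: [54,6] [48] [46] [46] [46] [41] [37] [36] [33,29] → 9 memory blocks.
Excess: 10 − 9 = 1.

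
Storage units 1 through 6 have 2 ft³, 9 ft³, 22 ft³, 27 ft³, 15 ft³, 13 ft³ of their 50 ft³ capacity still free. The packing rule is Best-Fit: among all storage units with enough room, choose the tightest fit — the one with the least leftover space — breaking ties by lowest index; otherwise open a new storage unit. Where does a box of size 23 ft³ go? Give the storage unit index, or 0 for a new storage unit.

4

Storage units with room: storage unit 4 (27 ft³).
Tightest fit is storage unit 4 with 27 ft³ free.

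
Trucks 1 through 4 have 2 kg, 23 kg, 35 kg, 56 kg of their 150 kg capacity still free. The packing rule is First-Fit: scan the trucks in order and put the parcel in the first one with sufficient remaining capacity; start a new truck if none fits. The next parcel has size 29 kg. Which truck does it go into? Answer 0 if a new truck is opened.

Trucks with room: truck 3 (35 kg), truck 4 (56 kg).
The first with room is truck 3.

3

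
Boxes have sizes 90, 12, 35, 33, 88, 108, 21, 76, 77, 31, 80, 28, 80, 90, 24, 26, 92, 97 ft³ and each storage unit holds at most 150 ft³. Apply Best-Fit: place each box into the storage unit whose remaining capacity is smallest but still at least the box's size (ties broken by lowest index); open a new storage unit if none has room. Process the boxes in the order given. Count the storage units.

90 ft³ → storage unit 1 (remaining 60 ft³)
12 ft³ → storage unit 1 (remaining 48 ft³)
35 ft³ → storage unit 1 (remaining 13 ft³)
33 ft³ → storage unit 2 (remaining 117 ft³)
88 ft³ → storage unit 2 (remaining 29 ft³)
108 ft³ → storage unit 3 (remaining 42 ft³)
21 ft³ → storage unit 2 (remaining 8 ft³)
76 ft³ → storage unit 4 (remaining 74 ft³)
77 ft³ → storage unit 5 (remaining 73 ft³)
31 ft³ → storage unit 3 (remaining 11 ft³)
80 ft³ → storage unit 6 (remaining 70 ft³)
28 ft³ → storage unit 6 (remaining 42 ft³)
80 ft³ → storage unit 7 (remaining 70 ft³)
90 ft³ → storage unit 8 (remaining 60 ft³)
24 ft³ → storage unit 6 (remaining 18 ft³)
26 ft³ → storage unit 8 (remaining 34 ft³)
92 ft³ → storage unit 9 (remaining 58 ft³)
97 ft³ → storage unit 10 (remaining 53 ft³)
Final storage units: [90,12,35] [33,88,21] [108,31] [76] [77] [80,28,24] [80] [90,26] [92] [97].

10 storage units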